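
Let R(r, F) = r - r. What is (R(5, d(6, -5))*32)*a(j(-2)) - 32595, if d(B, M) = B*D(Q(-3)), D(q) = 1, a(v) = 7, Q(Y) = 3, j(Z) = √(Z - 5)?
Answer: -32595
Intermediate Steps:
j(Z) = √(-5 + Z)
d(B, M) = B (d(B, M) = B*1 = B)
R(r, F) = 0
(R(5, d(6, -5))*32)*a(j(-2)) - 32595 = (0*32)*7 - 32595 = 0*7 - 32595 = 0 - 32595 = -32595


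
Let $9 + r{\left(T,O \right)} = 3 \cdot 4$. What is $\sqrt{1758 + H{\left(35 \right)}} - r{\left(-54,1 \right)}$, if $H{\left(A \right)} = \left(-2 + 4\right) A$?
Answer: $-3 + 2 \sqrt{457} \approx 39.755$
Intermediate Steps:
$r{\left(T,O \right)} = 3$ ($r{\left(T,O \right)} = -9 + 3 \cdot 4 = -9 + 12 = 3$)
$H{\left(A \right)} = 2 A$
$\sqrt{1758 + H{\left(35 \right)}} - r{\left(-54,1 \right)} = \sqrt{1758 + 2 \cdot 35} - 3 = \sqrt{1758 + 70} - 3 = \sqrt{1828} - 3 = 2 \sqrt{457} - 3 = -3 + 2 \sqrt{457}$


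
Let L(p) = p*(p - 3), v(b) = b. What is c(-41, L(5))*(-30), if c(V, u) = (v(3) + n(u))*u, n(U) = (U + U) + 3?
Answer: -7800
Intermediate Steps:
n(U) = 3 + 2*U (n(U) = 2*U + 3 = 3 + 2*U)
L(p) = p*(-3 + p)
c(V, u) = u*(6 + 2*u) (c(V, u) = (3 + (3 + 2*u))*u = (6 + 2*u)*u = u*(6 + 2*u))
c(-41, L(5))*(-30) = (2*(5*(-3 + 5))*(3 + 5*(-3 + 5)))*(-30) = (2*(5*2)*(3 + 5*2))*(-30) = (2*10*(3 + 10))*(-30) = (2*10*13)*(-30) = 260*(-30) = -7800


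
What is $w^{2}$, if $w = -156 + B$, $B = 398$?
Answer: $58564$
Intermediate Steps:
$w = 242$ ($w = -156 + 398 = 242$)
$w^{2} = 242^{2} = 58564$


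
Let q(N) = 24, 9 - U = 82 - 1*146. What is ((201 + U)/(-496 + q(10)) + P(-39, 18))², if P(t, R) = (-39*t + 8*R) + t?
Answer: 147148192801/55696 ≈ 2.6420e+6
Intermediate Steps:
U = 73 (U = 9 - (82 - 1*146) = 9 - (82 - 146) = 9 - 1*(-64) = 9 + 64 = 73)
P(t, R) = -38*t + 8*R
((201 + U)/(-496 + q(10)) + P(-39, 18))² = ((201 + 73)/(-496 + 24) + (-38*(-39) + 8*18))² = (274/(-472) + (1482 + 144))² = (274*(-1/472) + 1626)² = (-137/236 + 1626)² = (383599/236)² = 147148192801/55696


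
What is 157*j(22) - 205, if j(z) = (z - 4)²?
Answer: 50663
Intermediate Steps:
j(z) = (-4 + z)²
157*j(22) - 205 = 157*(-4 + 22)² - 205 = 157*18² - 205 = 157*324 - 205 = 50868 - 205 = 50663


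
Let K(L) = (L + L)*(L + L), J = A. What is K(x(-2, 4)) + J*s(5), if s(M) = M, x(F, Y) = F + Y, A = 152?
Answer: 776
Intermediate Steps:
J = 152
K(L) = 4*L**2 (K(L) = (2*L)*(2*L) = 4*L**2)
K(x(-2, 4)) + J*s(5) = 4*(-2 + 4)**2 + 152*5 = 4*2**2 + 760 = 4*4 + 760 = 16 + 760 = 776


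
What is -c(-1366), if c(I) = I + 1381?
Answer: -15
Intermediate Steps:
c(I) = 1381 + I
-c(-1366) = -(1381 - 1366) = -1*15 = -15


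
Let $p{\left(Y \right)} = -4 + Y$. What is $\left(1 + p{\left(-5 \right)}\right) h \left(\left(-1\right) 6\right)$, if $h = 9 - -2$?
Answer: $528$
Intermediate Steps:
$h = 11$ ($h = 9 + 2 = 11$)
$\left(1 + p{\left(-5 \right)}\right) h \left(\left(-1\right) 6\right) = \left(1 - 9\right) 11 \left(\left(-1\right) 6\right) = \left(1 - 9\right) 11 \left(-6\right) = \left(-8\right) 11 \left(-6\right) = \left(-88\right) \left(-6\right) = 528$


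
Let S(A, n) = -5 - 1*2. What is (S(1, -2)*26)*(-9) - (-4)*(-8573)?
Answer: -32654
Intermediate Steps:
S(A, n) = -7 (S(A, n) = -5 - 2 = -7)
(S(1, -2)*26)*(-9) - (-4)*(-8573) = -7*26*(-9) - (-4)*(-8573) = -182*(-9) - 1*34292 = 1638 - 34292 = -32654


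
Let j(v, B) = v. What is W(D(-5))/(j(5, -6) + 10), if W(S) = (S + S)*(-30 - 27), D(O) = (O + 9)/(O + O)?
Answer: 76/25 ≈ 3.0400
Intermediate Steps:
D(O) = (9 + O)/(2*O) (D(O) = (9 + O)/((2*O)) = (9 + O)*(1/(2*O)) = (9 + O)/(2*O))
W(S) = -114*S (W(S) = (2*S)*(-57) = -114*S)
W(D(-5))/(j(5, -6) + 10) = (-57*(9 - 5)/(-5))/(5 + 10) = (-57*(-1)*4/5)/15 = (-114*(-⅖))/15 = (1/15)*(228/5) = 76/25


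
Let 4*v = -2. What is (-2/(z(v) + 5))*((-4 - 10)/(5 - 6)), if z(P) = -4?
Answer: -28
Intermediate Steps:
v = -½ (v = (¼)*(-2) = -½ ≈ -0.50000)
(-2/(z(v) + 5))*((-4 - 10)/(5 - 6)) = (-2/(-4 + 5))*((-4 - 10)/(5 - 6)) = (-2/1)*(-14/(-1)) = (-2*1)*(-14*(-1)) = -2*14 = -28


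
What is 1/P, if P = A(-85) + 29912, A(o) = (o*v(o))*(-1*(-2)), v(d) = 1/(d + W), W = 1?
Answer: 42/1256389 ≈ 3.3429e-5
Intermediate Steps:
v(d) = 1/(1 + d) (v(d) = 1/(d + 1) = 1/(1 + d))
A(o) = 2*o/(1 + o) (A(o) = (o/(1 + o))*(-1*(-2)) = (o/(1 + o))*2 = 2*o/(1 + o))
P = 1256389/42 (P = 2*(-85)/(1 - 85) + 29912 = 2*(-85)/(-84) + 29912 = 2*(-85)*(-1/84) + 29912 = 85/42 + 29912 = 1256389/42 ≈ 29914.)
1/P = 1/(1256389/42) = 42/1256389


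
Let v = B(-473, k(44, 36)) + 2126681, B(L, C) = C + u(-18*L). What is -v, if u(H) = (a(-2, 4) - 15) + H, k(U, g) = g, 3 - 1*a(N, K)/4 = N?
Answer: -2135236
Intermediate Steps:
a(N, K) = 12 - 4*N
u(H) = 5 + H (u(H) = ((12 - 4*(-2)) - 15) + H = ((12 + 8) - 15) + H = (20 - 15) + H = 5 + H)
B(L, C) = 5 + C - 18*L (B(L, C) = C + (5 - 18*L) = 5 + C - 18*L)
v = 2135236 (v = (5 + 36 - 18*(-473)) + 2126681 = (5 + 36 + 8514) + 2126681 = 8555 + 2126681 = 2135236)
-v = -1*2135236 = -2135236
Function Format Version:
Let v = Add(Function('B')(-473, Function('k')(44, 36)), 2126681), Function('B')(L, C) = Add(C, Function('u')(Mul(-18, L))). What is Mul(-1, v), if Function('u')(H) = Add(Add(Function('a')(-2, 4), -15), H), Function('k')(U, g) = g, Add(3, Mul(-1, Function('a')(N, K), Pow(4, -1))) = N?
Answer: -2135236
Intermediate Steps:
Function('a')(N, K) = Add(12, Mul(-4, N))
Function('u')(H) = Add(5, H) (Function('u')(H) = Add(Add(Add(12, Mul(-4, -2)), -15), H) = Add(Add(Add(12, 8), -15), H) = Add(Add(20, -15), H) = Add(5, H))
Function('B')(L, C) = Add(5, C, Mul(-18, L)) (Function('B')(L, C) = Add(C, Add(5, Mul(-18, L))) = Add(5, C, Mul(-18, L)))
v = 2135236 (v = Add(Add(5, 36, Mul(-18, -473)), 2126681) = Add(Add(5, 36, 8514), 2126681) = Add(8555, 2126681) = 2135236)
Mul(-1, v) = Mul(-1, 2135236) = -2135236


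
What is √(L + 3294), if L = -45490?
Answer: 2*I*√10549 ≈ 205.42*I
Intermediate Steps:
√(L + 3294) = √(-45490 + 3294) = √(-42196) = 2*I*√10549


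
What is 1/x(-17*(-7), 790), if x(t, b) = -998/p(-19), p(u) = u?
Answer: 19/998 ≈ 0.019038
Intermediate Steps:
x(t, b) = 998/19 (x(t, b) = -998/(-19) = -998*(-1/19) = 998/19)
1/x(-17*(-7), 790) = 1/(998/19) = 19/998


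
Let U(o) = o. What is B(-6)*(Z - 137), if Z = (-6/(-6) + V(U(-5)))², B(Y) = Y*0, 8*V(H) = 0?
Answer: 0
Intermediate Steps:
V(H) = 0 (V(H) = (⅛)*0 = 0)
B(Y) = 0
Z = 1 (Z = (-6/(-6) + 0)² = (-6*(-⅙) + 0)² = (1 + 0)² = 1² = 1)
B(-6)*(Z - 137) = 0*(1 - 137) = 0*(-136) = 0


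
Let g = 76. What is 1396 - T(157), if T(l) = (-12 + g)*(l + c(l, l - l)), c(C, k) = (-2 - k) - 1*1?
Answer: -8460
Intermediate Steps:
c(C, k) = -3 - k (c(C, k) = (-2 - k) - 1 = -3 - k)
T(l) = -192 + 64*l (T(l) = (-12 + 76)*(l + (-3 - (l - l))) = 64*(l + (-3 - 1*0)) = 64*(l + (-3 + 0)) = 64*(l - 3) = 64*(-3 + l) = -192 + 64*l)
1396 - T(157) = 1396 - (-192 + 64*157) = 1396 - (-192 + 10048) = 1396 - 1*9856 = 1396 - 9856 = -8460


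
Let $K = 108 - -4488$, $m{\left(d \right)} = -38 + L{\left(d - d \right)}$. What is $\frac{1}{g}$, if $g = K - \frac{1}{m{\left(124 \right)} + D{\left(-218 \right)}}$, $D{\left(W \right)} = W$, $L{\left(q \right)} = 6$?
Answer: $\frac{250}{1149001} \approx 0.00021758$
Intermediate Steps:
$m{\left(d \right)} = -32$ ($m{\left(d \right)} = -38 + 6 = -32$)
$K = 4596$ ($K = 108 + 4488 = 4596$)
$g = \frac{1149001}{250}$ ($g = 4596 - \frac{1}{-32 - 218} = 4596 - \frac{1}{-250} = 4596 - - \frac{1}{250} = 4596 + \frac{1}{250} = \frac{1149001}{250} \approx 4596.0$)
$\frac{1}{g} = \frac{1}{\frac{1149001}{250}} = \frac{250}{1149001}$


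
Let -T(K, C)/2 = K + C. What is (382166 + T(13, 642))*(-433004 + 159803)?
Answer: -104050240056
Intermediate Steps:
T(K, C) = -2*C - 2*K (T(K, C) = -2*(K + C) = -2*(C + K) = -2*C - 2*K)
(382166 + T(13, 642))*(-433004 + 159803) = (382166 + (-2*642 - 2*13))*(-433004 + 159803) = (382166 + (-1284 - 26))*(-273201) = (382166 - 1310)*(-273201) = 380856*(-273201) = -104050240056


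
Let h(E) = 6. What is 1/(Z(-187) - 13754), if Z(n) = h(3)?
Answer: -1/13748 ≈ -7.2738e-5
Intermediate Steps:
Z(n) = 6
1/(Z(-187) - 13754) = 1/(6 - 13754) = 1/(-13748) = -1/13748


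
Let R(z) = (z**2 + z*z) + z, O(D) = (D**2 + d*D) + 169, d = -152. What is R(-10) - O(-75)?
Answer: -17004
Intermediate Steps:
O(D) = 169 + D**2 - 152*D (O(D) = (D**2 - 152*D) + 169 = 169 + D**2 - 152*D)
R(z) = z + 2*z**2 (R(z) = (z**2 + z**2) + z = 2*z**2 + z = z + 2*z**2)
R(-10) - O(-75) = -10*(1 + 2*(-10)) - (169 + (-75)**2 - 152*(-75)) = -10*(1 - 20) - (169 + 5625 + 11400) = -10*(-19) - 1*17194 = 190 - 17194 = -17004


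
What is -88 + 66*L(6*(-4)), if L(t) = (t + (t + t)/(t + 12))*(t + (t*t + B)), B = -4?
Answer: -723448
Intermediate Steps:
L(t) = (t + 2*t/(12 + t))*(-4 + t + t²) (L(t) = (t + (t + t)/(t + 12))*(t + (t*t - 4)) = (t + (2*t)/(12 + t))*(t + (t² - 4)) = (t + 2*t/(12 + t))*(t + (-4 + t²)) = (t + 2*t/(12 + t))*(-4 + t + t²))
-88 + 66*L(6*(-4)) = -88 + 66*((6*(-4))*(-56 + (6*(-4))³ + 10*(6*(-4)) + 15*(6*(-4))²)/(12 + 6*(-4))) = -88 + 66*(-24*(-56 + (-24)³ + 10*(-24) + 15*(-24)²)/(12 - 24)) = -88 + 66*(-24*(-56 - 13824 - 240 + 15*576)/(-12)) = -88 + 66*(-24*(-1/12)*(-56 - 13824 - 240 + 8640)) = -88 + 66*(-24*(-1/12)*(-5480)) = -88 + 66*(-10960) = -88 - 723360 = -723448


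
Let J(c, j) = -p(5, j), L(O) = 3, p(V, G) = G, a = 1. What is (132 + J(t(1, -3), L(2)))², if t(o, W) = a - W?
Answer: 16641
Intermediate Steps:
t(o, W) = 1 - W
J(c, j) = -j
(132 + J(t(1, -3), L(2)))² = (132 - 1*3)² = (132 - 3)² = 129² = 16641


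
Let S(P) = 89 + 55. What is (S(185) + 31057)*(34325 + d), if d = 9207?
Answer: 1358241932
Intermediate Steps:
S(P) = 144
(S(185) + 31057)*(34325 + d) = (144 + 31057)*(34325 + 9207) = 31201*43532 = 1358241932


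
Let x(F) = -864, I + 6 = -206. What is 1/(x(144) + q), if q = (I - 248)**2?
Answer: 1/210736 ≈ 4.7453e-6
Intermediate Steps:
I = -212 (I = -6 - 206 = -212)
q = 211600 (q = (-212 - 248)**2 = (-460)**2 = 211600)
1/(x(144) + q) = 1/(-864 + 211600) = 1/210736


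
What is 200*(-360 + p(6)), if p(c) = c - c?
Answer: -72000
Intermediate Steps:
p(c) = 0
200*(-360 + p(6)) = 200*(-360 + 0) = 200*(-360) = -72000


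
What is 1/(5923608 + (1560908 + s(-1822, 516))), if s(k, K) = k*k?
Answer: 1/10804200 ≈ 9.2557e-8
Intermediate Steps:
s(k, K) = k²
1/(5923608 + (1560908 + s(-1822, 516))) = 1/(5923608 + (1560908 + (-1822)²)) = 1/(5923608 + (1560908 + 3319684)) = 1/(5923608 + 4880592) = 1/10804200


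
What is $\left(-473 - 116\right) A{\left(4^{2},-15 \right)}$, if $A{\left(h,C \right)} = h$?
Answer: $-9424$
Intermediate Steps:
$\left(-473 - 116\right) A{\left(4^{2},-15 \right)} = \left(-473 - 116\right) 4^{2} = \left(-589\right) 16 = -9424$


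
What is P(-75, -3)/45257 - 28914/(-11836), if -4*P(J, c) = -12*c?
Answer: 654227187/267830926 ≈ 2.4427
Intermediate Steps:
P(J, c) = 3*c (P(J, c) = -(-3)*c = 3*c)
P(-75, -3)/45257 - 28914/(-11836) = (3*(-3))/45257 - 28914/(-11836) = -9*1/45257 - 28914*(-1/11836) = -9/45257 + 14457/5918 = 654227187/267830926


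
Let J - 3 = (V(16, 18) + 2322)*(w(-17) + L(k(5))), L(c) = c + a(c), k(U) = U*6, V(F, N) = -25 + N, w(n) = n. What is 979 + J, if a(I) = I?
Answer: 100527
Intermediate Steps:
k(U) = 6*U
L(c) = 2*c (L(c) = c + c = 2*c)
J = 99548 (J = 3 + ((-25 + 18) + 2322)*(-17 + 2*(6*5)) = 3 + (-7 + 2322)*(-17 + 2*30) = 3 + 2315*(-17 + 60) = 3 + 2315*43 = 3 + 99545 = 99548)
979 + J = 979 + 99548 = 100527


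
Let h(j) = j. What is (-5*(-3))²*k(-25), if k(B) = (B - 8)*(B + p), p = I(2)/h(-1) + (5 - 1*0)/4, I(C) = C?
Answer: 764775/4 ≈ 1.9119e+5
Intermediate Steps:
p = -¾ (p = 2/(-1) + (5 - 1*0)/4 = 2*(-1) + (5 + 0)*(¼) = -2 + 5*(¼) = -2 + 5/4 = -¾ ≈ -0.75000)
k(B) = (-8 + B)*(-¾ + B) (k(B) = (B - 8)*(B - ¾) = (-8 + B)*(-¾ + B))
(-5*(-3))²*k(-25) = (-5*(-3))²*(6 + (-25)² - 35/4*(-25)) = 15²*(6 + 625 + 875/4) = 225*(3399/4) = 764775/4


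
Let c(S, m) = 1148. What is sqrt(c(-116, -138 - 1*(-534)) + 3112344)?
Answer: 2*sqrt(778373) ≈ 1764.5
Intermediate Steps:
sqrt(c(-116, -138 - 1*(-534)) + 3112344) = sqrt(1148 + 3112344) = sqrt(3113492) = 2*sqrt(778373)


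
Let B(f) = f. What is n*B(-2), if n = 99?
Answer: -198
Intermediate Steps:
n*B(-2) = 99*(-2) = -198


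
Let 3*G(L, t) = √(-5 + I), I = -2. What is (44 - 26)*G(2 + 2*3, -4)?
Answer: 6*I*√7 ≈ 15.875*I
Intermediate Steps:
G(L, t) = I*√7/3 (G(L, t) = √(-5 - 2)/3 = √(-7)/3 = (I*√7)/3 = I*√7/3)
(44 - 26)*G(2 + 2*3, -4) = (44 - 26)*(I*√7/3) = 18*(I*√7/3) = 6*I*√7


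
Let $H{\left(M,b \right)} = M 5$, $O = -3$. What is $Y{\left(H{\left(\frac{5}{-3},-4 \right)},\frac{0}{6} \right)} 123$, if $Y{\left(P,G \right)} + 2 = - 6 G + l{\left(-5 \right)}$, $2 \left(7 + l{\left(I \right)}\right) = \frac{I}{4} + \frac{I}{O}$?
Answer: $- \frac{8651}{8} \approx -1081.4$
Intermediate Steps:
$H{\left(M,b \right)} = 5 M$
$l{\left(I \right)} = -7 - \frac{I}{24}$ ($l{\left(I \right)} = -7 + \frac{\frac{I}{4} + \frac{I}{-3}}{2} = -7 + \frac{I \frac{1}{4} + I \left(- \frac{1}{3}\right)}{2} = -7 + \frac{\frac{I}{4} - \frac{I}{3}}{2} = -7 + \frac{\left(- \frac{1}{12}\right) I}{2} = -7 - \frac{I}{24}$)
$Y{\left(P,G \right)} = - \frac{211}{24} - 6 G$ ($Y{\left(P,G \right)} = -2 - \left(\frac{163}{24} + 6 G\right) = - \frac{211}{24} - 6 G$)
$Y{\left(H{\left(\frac{5}{-3},-4 \right)},\frac{0}{6} \right)} 123 = \left(- \frac{211}{24} - 6 \cdot \frac{0}{6}\right) 123 = \left(- \frac{211}{24} - 6 \cdot 0 \cdot \frac{1}{6}\right) 123 = \left(- \frac{211}{24} - 0\right) 123 = \left(- \frac{211}{24} + 0\right) 123 = \left(- \frac{211}{24}\right) 123 = - \frac{8651}{8}$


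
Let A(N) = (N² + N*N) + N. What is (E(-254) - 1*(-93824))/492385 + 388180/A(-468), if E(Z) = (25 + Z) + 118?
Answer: 892849784/828683955 ≈ 1.0774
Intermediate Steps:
E(Z) = 143 + Z
A(N) = N + 2*N² (A(N) = (N² + N²) + N = 2*N² + N = N + 2*N²)
(E(-254) - 1*(-93824))/492385 + 388180/A(-468) = ((143 - 254) - 1*(-93824))/492385 + 388180/((-468*(1 + 2*(-468)))) = (-111 + 93824)*(1/492385) + 388180/((-468*(1 - 936))) = 93713*(1/492385) + 388180/((-468*(-935))) = 93713/492385 + 388180/437580 = 93713/492385 + 388180*(1/437580) = 93713/492385 + 1493/1683 = 892849784/828683955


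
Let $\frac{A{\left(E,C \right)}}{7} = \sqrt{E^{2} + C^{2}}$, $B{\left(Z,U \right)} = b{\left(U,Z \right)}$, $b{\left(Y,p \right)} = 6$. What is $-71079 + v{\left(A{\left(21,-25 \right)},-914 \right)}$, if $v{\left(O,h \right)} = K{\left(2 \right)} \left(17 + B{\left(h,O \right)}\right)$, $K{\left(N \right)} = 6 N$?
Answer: $-70803$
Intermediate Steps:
$B{\left(Z,U \right)} = 6$
$A{\left(E,C \right)} = 7 \sqrt{C^{2} + E^{2}}$ ($A{\left(E,C \right)} = 7 \sqrt{E^{2} + C^{2}} = 7 \sqrt{C^{2} + E^{2}}$)
$v{\left(O,h \right)} = 276$ ($v{\left(O,h \right)} = 6 \cdot 2 \left(17 + 6\right) = 12 \cdot 23 = 276$)
$-71079 + v{\left(A{\left(21,-25 \right)},-914 \right)} = -71079 + 276 = -70803$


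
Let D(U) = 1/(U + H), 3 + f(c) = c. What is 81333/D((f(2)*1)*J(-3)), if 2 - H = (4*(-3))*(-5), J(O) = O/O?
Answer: -4798647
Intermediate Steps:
f(c) = -3 + c
J(O) = 1
H = -58 (H = 2 - 4*(-3)*(-5) = 2 - (-12)*(-5) = 2 - 1*60 = 2 - 60 = -58)
D(U) = 1/(-58 + U) (D(U) = 1/(U - 58) = 1/(-58 + U))
81333/D((f(2)*1)*J(-3)) = 81333/(1/(-58 + ((-3 + 2)*1)*1)) = 81333/(1/(-58 - 1*1*1)) = 81333/(1/(-58 - 1*1)) = 81333/(1/(-58 - 1)) = 81333/(1/(-59)) = 81333/(-1/59) = 81333*(-59) = -4798647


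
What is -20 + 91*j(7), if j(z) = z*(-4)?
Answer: -2568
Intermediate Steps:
j(z) = -4*z
-20 + 91*j(7) = -20 + 91*(-4*7) = -20 + 91*(-28) = -20 - 2548 = -2568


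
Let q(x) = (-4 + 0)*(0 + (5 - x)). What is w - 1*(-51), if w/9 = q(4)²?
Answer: 195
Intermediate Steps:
q(x) = -20 + 4*x (q(x) = -4*(5 - x) = -20 + 4*x)
w = 144 (w = 9*(-20 + 4*4)² = 9*(-20 + 16)² = 9*(-4)² = 9*16 = 144)
w - 1*(-51) = 144 - 1*(-51) = 144 + 51 = 195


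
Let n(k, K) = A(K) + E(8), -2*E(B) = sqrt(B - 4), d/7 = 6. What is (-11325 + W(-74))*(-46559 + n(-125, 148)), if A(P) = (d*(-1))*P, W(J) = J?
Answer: 601593624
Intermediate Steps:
d = 42 (d = 7*6 = 42)
E(B) = -sqrt(-4 + B)/2 (E(B) = -sqrt(B - 4)/2 = -sqrt(-4 + B)/2)
A(P) = -42*P (A(P) = (42*(-1))*P = -42*P)
n(k, K) = -1 - 42*K (n(k, K) = -42*K - sqrt(-4 + 8)/2 = -42*K - sqrt(4)/2 = -42*K - 1/2*2 = -42*K - 1 = -1 - 42*K)
(-11325 + W(-74))*(-46559 + n(-125, 148)) = (-11325 - 74)*(-46559 + (-1 - 42*148)) = -11399*(-46559 + (-1 - 6216)) = -11399*(-46559 - 6217) = -11399*(-52776) = 601593624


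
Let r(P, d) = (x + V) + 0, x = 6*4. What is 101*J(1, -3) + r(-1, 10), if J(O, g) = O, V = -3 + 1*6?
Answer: 128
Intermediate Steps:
V = 3 (V = -3 + 6 = 3)
x = 24
r(P, d) = 27 (r(P, d) = (24 + 3) + 0 = 27 + 0 = 27)
101*J(1, -3) + r(-1, 10) = 101*1 + 27 = 101 + 27 = 128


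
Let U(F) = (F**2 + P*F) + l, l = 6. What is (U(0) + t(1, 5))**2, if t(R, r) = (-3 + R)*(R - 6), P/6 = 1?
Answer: 256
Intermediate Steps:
P = 6 (P = 6*1 = 6)
U(F) = 6 + F**2 + 6*F (U(F) = (F**2 + 6*F) + 6 = 6 + F**2 + 6*F)
t(R, r) = (-6 + R)*(-3 + R) (t(R, r) = (-3 + R)*(-6 + R) = (-6 + R)*(-3 + R))
(U(0) + t(1, 5))**2 = ((6 + 0**2 + 6*0) + (18 + 1**2 - 9*1))**2 = ((6 + 0 + 0) + (18 + 1 - 9))**2 = (6 + 10)**2 = 16**2 = 256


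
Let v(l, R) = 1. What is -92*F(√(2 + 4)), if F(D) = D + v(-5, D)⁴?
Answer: -92 - 92*√6 ≈ -317.35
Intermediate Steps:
F(D) = 1 + D (F(D) = D + 1⁴ = D + 1 = 1 + D)
-92*F(√(2 + 4)) = -92*(1 + √(2 + 4)) = -92*(1 + √6) = -92 - 92*√6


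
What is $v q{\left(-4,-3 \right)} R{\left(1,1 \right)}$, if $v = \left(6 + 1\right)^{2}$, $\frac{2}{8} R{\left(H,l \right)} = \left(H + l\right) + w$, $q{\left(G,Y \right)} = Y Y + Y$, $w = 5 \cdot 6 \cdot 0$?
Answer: $2352$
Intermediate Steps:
$w = 0$ ($w = 30 \cdot 0 = 0$)
$q{\left(G,Y \right)} = Y + Y^{2}$ ($q{\left(G,Y \right)} = Y^{2} + Y = Y + Y^{2}$)
$R{\left(H,l \right)} = 4 H + 4 l$ ($R{\left(H,l \right)} = 4 \left(\left(H + l\right) + 0\right) = 4 \left(H + l\right) = 4 H + 4 l$)
$v = 49$ ($v = 7^{2} = 49$)
$v q{\left(-4,-3 \right)} R{\left(1,1 \right)} = 49 \left(- 3 \left(1 - 3\right)\right) \left(4 \cdot 1 + 4 \cdot 1\right) = 49 \left(\left(-3\right) \left(-2\right)\right) \left(4 + 4\right) = 49 \cdot 6 \cdot 8 = 294 \cdot 8 = 2352$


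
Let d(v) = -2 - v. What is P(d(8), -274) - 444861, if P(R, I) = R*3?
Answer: -444891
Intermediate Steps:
P(R, I) = 3*R
P(d(8), -274) - 444861 = 3*(-2 - 1*8) - 444861 = 3*(-2 - 8) - 444861 = 3*(-10) - 444861 = -30 - 444861 = -444891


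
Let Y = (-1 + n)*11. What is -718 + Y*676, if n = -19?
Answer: -149438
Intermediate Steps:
Y = -220 (Y = (-1 - 19)*11 = -20*11 = -220)
-718 + Y*676 = -718 - 220*676 = -718 - 148720 = -149438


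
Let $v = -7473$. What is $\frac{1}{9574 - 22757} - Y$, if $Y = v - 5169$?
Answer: $\frac{166659485}{13183} \approx 12642.0$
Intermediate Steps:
$Y = -12642$ ($Y = -7473 - 5169 = -12642$)
$\frac{1}{9574 - 22757} - Y = \frac{1}{9574 - 22757} - -12642 = \frac{1}{-13183} + 12642 = - \frac{1}{13183} + 12642 = \frac{166659485}{13183}$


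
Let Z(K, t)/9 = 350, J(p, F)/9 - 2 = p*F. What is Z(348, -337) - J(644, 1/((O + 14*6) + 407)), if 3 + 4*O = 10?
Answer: 683332/219 ≈ 3120.2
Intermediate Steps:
O = 7/4 (O = -¾ + (¼)*10 = -¾ + 5/2 = 7/4 ≈ 1.7500)
J(p, F) = 18 + 9*F*p (J(p, F) = 18 + 9*(p*F) = 18 + 9*(F*p) = 18 + 9*F*p)
Z(K, t) = 3150 (Z(K, t) = 9*350 = 3150)
Z(348, -337) - J(644, 1/((O + 14*6) + 407)) = 3150 - (18 + 9*644/((7/4 + 14*6) + 407)) = 3150 - (18 + 9*644/((7/4 + 84) + 407)) = 3150 - (18 + 9*644/(343/4 + 407)) = 3150 - (18 + 9*644/(1971/4)) = 3150 - (18 + 9*(4/1971)*644) = 3150 - (18 + 2576/219) = 3150 - 1*6518/219 = 3150 - 6518/219 = 683332/219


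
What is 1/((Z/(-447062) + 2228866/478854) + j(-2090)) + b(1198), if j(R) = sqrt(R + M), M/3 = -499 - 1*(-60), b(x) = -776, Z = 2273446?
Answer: -154555072473673783198763462/199168875381063933122563 - 58455541745760556881*I*sqrt(3407)/199168875381063933122563 ≈ -776.0 - 0.017131*I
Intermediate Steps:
M = -1317 (M = 3*(-499 - 1*(-60)) = 3*(-499 + 60) = 3*(-439) = -1317)
j(R) = sqrt(-1317 + R) (j(R) = sqrt(R - 1317) = sqrt(-1317 + R))
1/((Z/(-447062) + 2228866/478854) + j(-2090)) + b(1198) = 1/((2273446/(-447062) + 2228866/478854) + sqrt(-1317 - 2090)) - 776 = 1/((2273446*(-1/447062) + 2228866*(1/478854)) + sqrt(-3407)) - 776 = 1/((-162389/31933 + 1114433/239427) + I*sqrt(3407)) - 776 = 1/(-3293122114/7645622391 + I*sqrt(3407)) - 776 = -776 + 1/(-3293122114/7645622391 + I*sqrt(3407))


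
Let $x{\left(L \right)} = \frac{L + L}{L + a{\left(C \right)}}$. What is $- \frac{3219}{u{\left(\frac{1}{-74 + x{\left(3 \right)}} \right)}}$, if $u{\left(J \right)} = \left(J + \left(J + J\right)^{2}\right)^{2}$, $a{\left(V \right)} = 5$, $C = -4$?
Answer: $- \frac{23724193528419}{1227664} \approx -1.9325 \cdot 10^{7}$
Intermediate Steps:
$x{\left(L \right)} = \frac{2 L}{5 + L}$ ($x{\left(L \right)} = \frac{L + L}{L + 5} = \frac{2 L}{5 + L}$)
$u{\left(J \right)} = \left(J + 4 J^{2}\right)^{2}$ ($u{\left(J \right)} = \left(J + \left(2 J\right)^{2}\right)^{2} = \left(J + 4 J^{2}\right)^{2}$)
$- \frac{3219}{u{\left(\frac{1}{-74 + x{\left(3 \right)}} \right)}} = - \frac{3219}{\left(\frac{1}{-74 + 2 \cdot 3 \frac{1}{5 + 3}}\right)^{2} \left(1 + \frac{4}{-74 + 2 \cdot 3 \frac{1}{5 + 3}}\right)^{2}} = - \frac{3219}{\left(\frac{1}{-74 + 2 \cdot 3 \cdot \frac{1}{8}}\right)^{2} \left(1 + \frac{4}{-74 + 2 \cdot 3 \cdot \frac{1}{8}}\right)^{2}} = - \frac{3219}{\left(\frac{1}{-74 + \frac{3}{4}}\right)^{2} \left(1 + \frac{4}{-74 + \frac{3}{4}}\right)^{2}} = - \frac{3219}{\left(\frac{1}{- \frac{293}{4}}\right)^{2} \left(1 + \frac{4}{- \frac{293}{4}}\right)^{2}} = - \frac{3219}{\left(- \frac{4}{293}\right)^{2} \left(1 + 4 \left(- \frac{4}{293}\right)\right)^{2}} = - \frac{3219}{\frac{16}{85849} \left(1 - \frac{16}{293}\right)^{2}} = - \frac{3219}{\frac{16}{85849} \left(\frac{277}{293}\right)^{2}} = - \frac{3219}{\frac{16}{85849} \cdot \frac{76729}{85849}} = - \frac{3219}{\frac{1227664}{7370050801}} = \left(-3219\right) \frac{7370050801}{1227664} = - \frac{23724193528419}{1227664}$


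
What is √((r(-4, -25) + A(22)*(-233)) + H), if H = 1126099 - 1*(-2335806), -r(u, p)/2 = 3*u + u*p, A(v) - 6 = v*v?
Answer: 3*√371951 ≈ 1829.6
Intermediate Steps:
A(v) = 6 + v² (A(v) = 6 + v*v = 6 + v²)
r(u, p) = -6*u - 2*p*u (r(u, p) = -2*(3*u + u*p) = -2*(3*u + p*u) = -6*u - 2*p*u)
H = 3461905 (H = 1126099 + 2335806 = 3461905)
√((r(-4, -25) + A(22)*(-233)) + H) = √((-2*(-4)*(3 - 25) + (6 + 22²)*(-233)) + 3461905) = √((-2*(-4)*(-22) + (6 + 484)*(-233)) + 3461905) = √((-176 + 490*(-233)) + 3461905) = √((-176 - 114170) + 3461905) = √(-114346 + 3461905) = √3347559 = 3*√371951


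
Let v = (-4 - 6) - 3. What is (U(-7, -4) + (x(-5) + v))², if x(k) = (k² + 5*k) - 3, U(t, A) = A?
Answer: 400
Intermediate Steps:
v = -13 (v = -10 - 3 = -13)
x(k) = -3 + k² + 5*k
(U(-7, -4) + (x(-5) + v))² = (-4 + ((-3 + (-5)² + 5*(-5)) - 13))² = (-4 + ((-3 + 25 - 25) - 13))² = (-4 + (-3 - 13))² = (-4 - 16)² = (-20)² = 400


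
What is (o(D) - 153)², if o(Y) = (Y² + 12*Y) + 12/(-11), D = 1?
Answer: 2408704/121 ≈ 19907.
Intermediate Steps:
o(Y) = -12/11 + Y² + 12*Y (o(Y) = (Y² + 12*Y) + 12*(-1/11) = (Y² + 12*Y) - 12/11 = -12/11 + Y² + 12*Y)
(o(D) - 153)² = ((-12/11 + 1² + 12*1) - 153)² = ((-12/11 + 1 + 12) - 153)² = (131/11 - 153)² = (-1552/11)² = 2408704/121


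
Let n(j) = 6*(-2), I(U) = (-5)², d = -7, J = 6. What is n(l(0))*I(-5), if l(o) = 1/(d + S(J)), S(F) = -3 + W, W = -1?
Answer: -300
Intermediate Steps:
I(U) = 25
S(F) = -4 (S(F) = -3 - 1 = -4)
l(o) = -1/11 (l(o) = 1/(-7 - 4) = 1/(-11) = -1/11)
n(j) = -12
n(l(0))*I(-5) = -12*25 = -300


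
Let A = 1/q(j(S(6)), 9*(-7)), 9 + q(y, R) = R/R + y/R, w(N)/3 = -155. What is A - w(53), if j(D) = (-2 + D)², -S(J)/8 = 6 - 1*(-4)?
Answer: 3360957/7228 ≈ 464.99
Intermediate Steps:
w(N) = -465 (w(N) = 3*(-155) = -465)
S(J) = -80 (S(J) = -8*(6 - 1*(-4)) = -8*(6 + 4) = -8*10 = -80)
q(y, R) = -8 + y/R (q(y, R) = -9 + (R/R + y/R) = -9 + (1 + y/R) = -8 + y/R)
A = -63/7228 (A = 1/(-8 + (-2 - 80)²/((9*(-7)))) = 1/(-8 + (-82)²/(-63)) = 1/(-8 + 6724*(-1/63)) = 1/(-8 - 6724/63) = 1/(-7228/63) = -63/7228 ≈ -0.0087161)
A - w(53) = -63/7228 - 1*(-465) = -63/7228 + 465 = 3360957/7228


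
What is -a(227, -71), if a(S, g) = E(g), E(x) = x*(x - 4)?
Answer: -5325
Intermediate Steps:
E(x) = x*(-4 + x)
a(S, g) = g*(-4 + g)
-a(227, -71) = -(-71)*(-4 - 71) = -(-71)*(-75) = -1*5325 = -5325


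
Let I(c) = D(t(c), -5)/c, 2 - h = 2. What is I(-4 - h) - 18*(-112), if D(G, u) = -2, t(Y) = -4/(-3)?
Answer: 4033/2 ≈ 2016.5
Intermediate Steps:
t(Y) = 4/3 (t(Y) = -4*(-1/3) = 4/3)
h = 0 (h = 2 - 1*2 = 2 - 2 = 0)
I(c) = -2/c
I(-4 - h) - 18*(-112) = -2/(-4 - 1*0) - 18*(-112) = -2/(-4 + 0) + 2016 = -2/(-4) + 2016 = -2*(-1/4) + 2016 = 1/2 + 2016 = 4033/2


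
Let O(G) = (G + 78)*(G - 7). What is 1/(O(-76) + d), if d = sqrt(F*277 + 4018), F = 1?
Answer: -166/23261 - sqrt(4295)/23261 ≈ -0.0099538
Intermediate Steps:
O(G) = (-7 + G)*(78 + G) (O(G) = (78 + G)*(-7 + G) = (-7 + G)*(78 + G))
d = sqrt(4295) (d = sqrt(1*277 + 4018) = sqrt(277 + 4018) = sqrt(4295) ≈ 65.536)
1/(O(-76) + d) = 1/((-546 + (-76)**2 + 71*(-76)) + sqrt(4295)) = 1/((-546 + 5776 - 5396) + sqrt(4295)) = 1/(-166 + sqrt(4295))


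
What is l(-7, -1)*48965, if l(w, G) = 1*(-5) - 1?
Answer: -293790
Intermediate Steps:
l(w, G) = -6 (l(w, G) = -5 - 1 = -6)
l(-7, -1)*48965 = -6*48965 = -293790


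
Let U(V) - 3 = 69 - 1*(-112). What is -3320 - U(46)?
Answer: -3504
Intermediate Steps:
U(V) = 184 (U(V) = 3 + (69 - 1*(-112)) = 3 + (69 + 112) = 3 + 181 = 184)
-3320 - U(46) = -3320 - 1*184 = -3320 - 184 = -3504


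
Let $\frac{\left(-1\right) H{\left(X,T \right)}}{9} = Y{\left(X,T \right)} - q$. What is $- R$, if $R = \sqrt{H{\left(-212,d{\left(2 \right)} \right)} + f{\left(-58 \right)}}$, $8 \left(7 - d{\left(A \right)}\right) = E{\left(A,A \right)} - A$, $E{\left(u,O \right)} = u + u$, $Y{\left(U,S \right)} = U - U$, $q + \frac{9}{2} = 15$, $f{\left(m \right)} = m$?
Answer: $- \frac{\sqrt{146}}{2} \approx -6.0415$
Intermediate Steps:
$q = \frac{21}{2}$ ($q = - \frac{9}{2} + 15 = \frac{21}{2} \approx 10.5$)
$Y{\left(U,S \right)} = 0$
$E{\left(u,O \right)} = 2 u$
$d{\left(A \right)} = 7 - \frac{A}{8}$ ($d{\left(A \right)} = 7 - \frac{2 A - A}{8} = 7 - \frac{A}{8}$)
$H{\left(X,T \right)} = \frac{189}{2}$ ($H{\left(X,T \right)} = - 9 \left(0 - \frac{21}{2}\right) = \left(-9\right) \left(- \frac{21}{2}\right) = \frac{189}{2}$)
$R = \frac{\sqrt{146}}{2}$ ($R = \sqrt{\frac{189}{2} - 58} = \sqrt{\frac{73}{2}} = \frac{\sqrt{146}}{2} \approx 6.0415$)
$- R = - \frac{\sqrt{146}}{2}$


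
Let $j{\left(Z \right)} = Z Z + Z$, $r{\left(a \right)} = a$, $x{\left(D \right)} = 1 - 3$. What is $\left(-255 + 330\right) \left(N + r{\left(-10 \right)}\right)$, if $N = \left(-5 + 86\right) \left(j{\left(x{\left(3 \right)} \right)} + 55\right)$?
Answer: $345525$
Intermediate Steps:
$x{\left(D \right)} = -2$ ($x{\left(D \right)} = 1 - 3 = -2$)
$j{\left(Z \right)} = Z + Z^{2}$ ($j{\left(Z \right)} = Z^{2} + Z = Z + Z^{2}$)
$N = 4617$ ($N = \left(-5 + 86\right) \left(- 2 \left(1 - 2\right) + 55\right) = 81 \left(\left(-2\right) \left(-1\right) + 55\right) = 81 \left(2 + 55\right) = 81 \cdot 57 = 4617$)
$\left(-255 + 330\right) \left(N + r{\left(-10 \right)}\right) = \left(-255 + 330\right) \left(4617 - 10\right) = 75 \cdot 4607 = 345525$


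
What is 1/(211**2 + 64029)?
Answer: 1/108550 ≈ 9.2123e-6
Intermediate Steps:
1/(211**2 + 64029) = 1/(44521 + 64029) = 1/108550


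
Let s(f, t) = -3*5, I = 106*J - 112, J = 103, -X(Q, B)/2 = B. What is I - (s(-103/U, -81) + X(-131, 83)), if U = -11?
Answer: 10987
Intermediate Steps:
X(Q, B) = -2*B
I = 10806 (I = 106*103 - 112 = 10918 - 112 = 10806)
s(f, t) = -15
I - (s(-103/U, -81) + X(-131, 83)) = 10806 - (-15 - 2*83) = 10806 - (-15 - 166) = 10806 - 1*(-181) = 10806 + 181 = 10987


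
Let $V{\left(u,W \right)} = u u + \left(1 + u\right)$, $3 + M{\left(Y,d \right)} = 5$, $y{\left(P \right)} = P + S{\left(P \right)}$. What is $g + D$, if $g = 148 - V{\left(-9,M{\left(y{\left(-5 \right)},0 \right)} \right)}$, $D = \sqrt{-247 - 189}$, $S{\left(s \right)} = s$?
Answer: $75 + 2 i \sqrt{109} \approx 75.0 + 20.881 i$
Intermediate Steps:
$y{\left(P \right)} = 2 P$ ($y{\left(P \right)} = P + P = 2 P$)
$M{\left(Y,d \right)} = 2$ ($M{\left(Y,d \right)} = -3 + 5 = 2$)
$V{\left(u,W \right)} = 1 + u + u^{2}$ ($V{\left(u,W \right)} = u^{2} + \left(1 + u\right) = 1 + u + u^{2}$)
$D = 2 i \sqrt{109}$ ($D = \sqrt{-436} = 2 i \sqrt{109} \approx 20.881 i$)
$g = 75$ ($g = 148 - \left(1 - 9 + \left(-9\right)^{2}\right) = 148 - \left(1 - 9 + 81\right) = 148 - 73 = 75$)
$g + D = 75 + 2 i \sqrt{109}$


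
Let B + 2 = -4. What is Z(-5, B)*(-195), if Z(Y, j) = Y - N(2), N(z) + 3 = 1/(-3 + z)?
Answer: 195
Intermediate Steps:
B = -6 (B = -2 - 4 = -6)
N(z) = -3 + 1/(-3 + z)
Z(Y, j) = 4 + Y (Z(Y, j) = Y - (10 - 3*2)/(-3 + 2) = Y - (10 - 6)/(-1) = Y - (-1)*4 = Y - 1*(-4) = Y + 4 = 4 + Y)
Z(-5, B)*(-195) = (4 - 5)*(-195) = -1*(-195) = 195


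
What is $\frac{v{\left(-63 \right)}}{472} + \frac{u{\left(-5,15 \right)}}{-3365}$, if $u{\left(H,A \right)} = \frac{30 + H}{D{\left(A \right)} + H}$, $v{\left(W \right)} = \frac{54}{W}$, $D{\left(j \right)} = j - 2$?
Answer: $- \frac{6103}{2223592} \approx -0.0027447$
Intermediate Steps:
$D{\left(j \right)} = -2 + j$
$u{\left(H,A \right)} = \frac{30 + H}{-2 + A + H}$ ($u{\left(H,A \right)} = \frac{30 + H}{\left(-2 + A\right) + H} = \frac{30 + H}{-2 + A + H}$)
$\frac{v{\left(-63 \right)}}{472} + \frac{u{\left(-5,15 \right)}}{-3365} = \frac{54 \frac{1}{-63}}{472} + \frac{\frac{1}{-2 + 15 - 5} \left(30 - 5\right)}{-3365} = 54 \left(- \frac{1}{63}\right) \frac{1}{472} + \frac{1}{8} \cdot 25 \left(- \frac{1}{3365}\right) = \left(- \frac{6}{7}\right) \frac{1}{472} + \frac{1}{8} \cdot 25 \left(- \frac{1}{3365}\right) = - \frac{3}{1652} + \frac{25}{8} \left(- \frac{1}{3365}\right) = - \frac{3}{1652} - \frac{5}{5384} = - \frac{6103}{2223592}$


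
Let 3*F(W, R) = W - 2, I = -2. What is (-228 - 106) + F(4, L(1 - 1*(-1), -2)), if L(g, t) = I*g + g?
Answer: -1000/3 ≈ -333.33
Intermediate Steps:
L(g, t) = -g (L(g, t) = -2*g + g = -g)
F(W, R) = -⅔ + W/3 (F(W, R) = (W - 2)/3 = (-2 + W)/3 = -⅔ + W/3)
(-228 - 106) + F(4, L(1 - 1*(-1), -2)) = (-228 - 106) + (-⅔ + (⅓)*4) = -334 + (-⅔ + 4/3) = -334 + ⅔ = -1000/3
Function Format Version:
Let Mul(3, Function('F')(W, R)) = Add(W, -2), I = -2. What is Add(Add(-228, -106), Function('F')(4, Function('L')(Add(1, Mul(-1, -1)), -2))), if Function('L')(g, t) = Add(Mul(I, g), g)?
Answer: Rational(-1000, 3) ≈ -333.33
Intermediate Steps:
Function('L')(g, t) = Mul(-1, g) (Function('L')(g, t) = Add(Mul(-2, g), g) = Mul(-1, g))
Function('F')(W, R) = Add(Rational(-2, 3), Mul(Rational(1, 3), W)) (Function('F')(W, R) = Mul(Rational(1, 3), Add(W, -2)) = Mul(Rational(1, 3), Add(-2, W)) = Add(Rational(-2, 3), Mul(Rational(1, 3), W)))
Add(Add(-228, -106), Function('F')(4, Function('L')(Add(1, Mul(-1, -1)), -2))) = Add(Add(-228, -106), Add(Rational(-2, 3), Mul(Rational(1, 3), 4))) = Add(-334, Add(Rational(-2, 3), Rational(4, 3))) = Add(-334, Rational(2, 3)) = Rational(-1000, 3)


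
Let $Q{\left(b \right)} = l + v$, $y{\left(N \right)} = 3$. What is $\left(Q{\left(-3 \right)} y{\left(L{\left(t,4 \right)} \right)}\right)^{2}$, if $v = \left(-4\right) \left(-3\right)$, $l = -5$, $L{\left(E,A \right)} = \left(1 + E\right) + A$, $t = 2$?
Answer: $441$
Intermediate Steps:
$L{\left(E,A \right)} = 1 + A + E$
$v = 12$
$Q{\left(b \right)} = 7$ ($Q{\left(b \right)} = -5 + 12 = 7$)
$\left(Q{\left(-3 \right)} y{\left(L{\left(t,4 \right)} \right)}\right)^{2} = \left(7 \cdot 3\right)^{2} = 21^{2} = 441$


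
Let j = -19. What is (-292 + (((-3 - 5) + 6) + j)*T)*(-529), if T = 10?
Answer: 265558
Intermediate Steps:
(-292 + (((-3 - 5) + 6) + j)*T)*(-529) = (-292 + (((-3 - 5) + 6) - 19)*10)*(-529) = (-292 + ((-8 + 6) - 19)*10)*(-529) = (-292 + (-2 - 19)*10)*(-529) = (-292 - 21*10)*(-529) = (-292 - 210)*(-529) = -502*(-529) = 265558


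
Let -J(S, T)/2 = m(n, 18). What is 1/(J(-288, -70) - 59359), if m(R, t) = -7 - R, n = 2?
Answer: -1/59341 ≈ -1.6852e-5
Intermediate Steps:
J(S, T) = 18 (J(S, T) = -2*(-7 - 1*2) = -2*(-7 - 2) = -2*(-9) = 18)
1/(J(-288, -70) - 59359) = 1/(18 - 59359) = 1/(-59341) = -1/59341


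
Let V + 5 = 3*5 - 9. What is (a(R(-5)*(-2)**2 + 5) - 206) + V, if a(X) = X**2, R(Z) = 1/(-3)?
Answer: -1724/9 ≈ -191.56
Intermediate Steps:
R(Z) = -1/3
V = 1 (V = -5 + (3*5 - 9) = -5 + (15 - 9) = -5 + 6 = 1)
(a(R(-5)*(-2)**2 + 5) - 206) + V = ((-1/3*(-2)**2 + 5)**2 - 206) + 1 = ((-1/3*4 + 5)**2 - 206) + 1 = ((-4/3 + 5)**2 - 206) + 1 = ((11/3)**2 - 206) + 1 = (121/9 - 206) + 1 = -1733/9 + 1 = -1724/9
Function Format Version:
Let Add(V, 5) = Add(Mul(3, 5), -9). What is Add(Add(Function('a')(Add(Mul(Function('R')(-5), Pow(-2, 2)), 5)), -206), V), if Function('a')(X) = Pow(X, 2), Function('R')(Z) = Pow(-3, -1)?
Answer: Rational(-1724, 9) ≈ -191.56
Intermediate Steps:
Function('R')(Z) = Rational(-1, 3)
V = 1 (V = Add(-5, Add(Mul(3, 5), -9)) = Add(-5, Add(15, -9)) = Add(-5, 6) = 1)
Add(Add(Function('a')(Add(Mul(Function('R')(-5), Pow(-2, 2)), 5)), -206), V) = Add(Add(Pow(Add(Mul(Rational(-1, 3), Pow(-2, 2)), 5), 2), -206), 1) = Add(Add(Pow(Add(Mul(Rational(-1, 3), 4), 5), 2), -206), 1) = Add(Add(Pow(Add(Rational(-4, 3), 5), 2), -206), 1) = Add(Add(Pow(Rational(11, 3), 2), -206), 1) = Add(Add(Rational(121, 9), -206), 1) = Add(Rational(-1733, 9), 1) = Rational(-1724, 9)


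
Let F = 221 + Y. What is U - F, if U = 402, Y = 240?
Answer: -59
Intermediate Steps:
F = 461 (F = 221 + 240 = 461)
U - F = 402 - 1*461 = 402 - 461 = -59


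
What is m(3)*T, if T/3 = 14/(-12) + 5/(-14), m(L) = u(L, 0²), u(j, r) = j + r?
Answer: -96/7 ≈ -13.714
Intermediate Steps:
m(L) = L (m(L) = L + 0² = L + 0 = L)
T = -32/7 (T = 3*(14/(-12) + 5/(-14)) = 3*(14*(-1/12) + 5*(-1/14)) = 3*(-7/6 - 5/14) = 3*(-32/21) = -32/7 ≈ -4.5714)
m(3)*T = 3*(-32/7) = -96/7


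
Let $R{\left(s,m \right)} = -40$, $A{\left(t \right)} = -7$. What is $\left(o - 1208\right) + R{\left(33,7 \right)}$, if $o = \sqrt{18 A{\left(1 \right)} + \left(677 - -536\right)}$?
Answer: $-1248 + \sqrt{1087} \approx -1215.0$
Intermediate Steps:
$o = \sqrt{1087}$ ($o = \sqrt{18 \left(-7\right) + \left(677 - -536\right)} = \sqrt{-126 + \left(677 + 536\right)} = \sqrt{-126 + 1213} = \sqrt{1087} \approx 32.97$)
$\left(o - 1208\right) + R{\left(33,7 \right)} = \left(\sqrt{1087} - 1208\right) - 40 = \left(-1208 + \sqrt{1087}\right) - 40 = -1248 + \sqrt{1087}$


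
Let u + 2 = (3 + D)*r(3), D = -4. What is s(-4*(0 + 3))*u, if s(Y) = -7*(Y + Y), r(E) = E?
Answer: -840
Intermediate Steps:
s(Y) = -14*Y
u = -5 (u = -2 + (3 - 4)*3 = -2 - 1*3 = -2 - 3 = -5)
s(-4*(0 + 3))*u = -(-56)*(0 + 3)*(-5) = -(-56)*3*(-5) = -14*(-12)*(-5) = 168*(-5) = -840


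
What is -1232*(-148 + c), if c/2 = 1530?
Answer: -3587584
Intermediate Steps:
c = 3060 (c = 2*1530 = 3060)
-1232*(-148 + c) = -1232*(-148 + 3060) = -1232*2912 = -1*3587584 = -3587584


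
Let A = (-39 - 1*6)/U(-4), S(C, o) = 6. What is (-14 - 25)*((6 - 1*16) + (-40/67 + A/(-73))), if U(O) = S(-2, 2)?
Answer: 4003545/9782 ≈ 409.28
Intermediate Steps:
U(O) = 6
A = -15/2 (A = (-39 - 1*6)/6 = (-39 - 6)*(⅙) = -45*⅙ = -15/2 ≈ -7.5000)
(-14 - 25)*((6 - 1*16) + (-40/67 + A/(-73))) = (-14 - 25)*((6 - 1*16) + (-40/67 - 15/2/(-73))) = -39*((6 - 16) + (-40*1/67 - 15/2*(-1/73))) = -39*(-10 + (-40/67 + 15/146)) = -39*(-10 - 4835/9782) = -39*(-102655/9782) = 4003545/9782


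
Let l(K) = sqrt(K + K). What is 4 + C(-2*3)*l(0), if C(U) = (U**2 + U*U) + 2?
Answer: 4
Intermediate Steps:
l(K) = sqrt(2)*sqrt(K) (l(K) = sqrt(2*K) = sqrt(2)*sqrt(K))
C(U) = 2 + 2*U**2 (C(U) = (U**2 + U**2) + 2 = 2*U**2 + 2 = 2 + 2*U**2)
4 + C(-2*3)*l(0) = 4 + (2 + 2*(-2*3)**2)*(sqrt(2)*sqrt(0)) = 4 + (2 + 2*(-6)**2)*(sqrt(2)*0) = 4 + (2 + 2*36)*0 = 4 + (2 + 72)*0 = 4 + 74*0 = 4 + 0 = 4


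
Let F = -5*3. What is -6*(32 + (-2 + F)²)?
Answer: -1926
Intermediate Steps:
F = -15
-6*(32 + (-2 + F)²) = -6*(32 + (-2 - 15)²) = -6*(32 + (-17)²) = -6*(32 + 289) = -6*321 = -1926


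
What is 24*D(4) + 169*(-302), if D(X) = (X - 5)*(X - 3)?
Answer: -51062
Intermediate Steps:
D(X) = (-5 + X)*(-3 + X)
24*D(4) + 169*(-302) = 24*(15 + 4**2 - 8*4) + 169*(-302) = 24*(15 + 16 - 32) - 51038 = 24*(-1) - 51038 = -24 - 51038 = -51062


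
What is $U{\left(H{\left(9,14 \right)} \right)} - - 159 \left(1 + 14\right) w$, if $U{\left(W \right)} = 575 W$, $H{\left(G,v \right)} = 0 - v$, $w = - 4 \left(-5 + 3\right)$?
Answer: $11030$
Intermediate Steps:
$w = 8$ ($w = \left(-4\right) \left(-2\right) = 8$)
$H{\left(G,v \right)} = - v$
$U{\left(H{\left(9,14 \right)} \right)} - - 159 \left(1 + 14\right) w = 575 \left(\left(-1\right) 14\right) - - 159 \left(1 + 14\right) 8 = 575 \left(-14\right) - - 159 \cdot 15 \cdot 8 = -8050 - \left(-159\right) 120 = -8050 - -19080 = -8050 + 19080 = 11030$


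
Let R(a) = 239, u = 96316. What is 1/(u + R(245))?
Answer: 1/96555 ≈ 1.0357e-5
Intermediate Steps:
1/(u + R(245)) = 1/(96316 + 239) = 1/96555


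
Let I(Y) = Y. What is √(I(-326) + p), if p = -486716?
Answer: I*√487042 ≈ 697.88*I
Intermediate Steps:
√(I(-326) + p) = √(-326 - 486716) = √(-487042) = I*√487042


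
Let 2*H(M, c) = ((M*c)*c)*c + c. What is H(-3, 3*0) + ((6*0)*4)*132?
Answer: 0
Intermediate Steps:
H(M, c) = c/2 + M*c³/2 (H(M, c) = (((M*c)*c)*c + c)/2 = ((M*c²)*c + c)/2 = (M*c³ + c)/2 = (c + M*c³)/2 = c/2 + M*c³/2)
H(-3, 3*0) + ((6*0)*4)*132 = (3*0)*(1 - 3*(3*0)²)/2 + ((6*0)*4)*132 = (½)*0*(1 - 3*0²) + (0*4)*132 = (½)*0*(1 - 3*0) + 0*132 = (½)*0*(1 + 0) + 0 = (½)*0*1 + 0 = 0 + 0 = 0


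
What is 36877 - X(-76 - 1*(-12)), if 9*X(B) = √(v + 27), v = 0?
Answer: 36877 - √3/3 ≈ 36876.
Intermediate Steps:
X(B) = √3/3 (X(B) = √(0 + 27)/9 = √27/9 = (3*√3)/9 = √3/3)
36877 - X(-76 - 1*(-12)) = 36877 - √3/3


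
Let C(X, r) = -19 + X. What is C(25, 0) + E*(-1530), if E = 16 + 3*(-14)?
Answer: 39786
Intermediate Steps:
E = -26 (E = 16 - 42 = -26)
C(25, 0) + E*(-1530) = (-19 + 25) - 26*(-1530) = 6 + 39780 = 39786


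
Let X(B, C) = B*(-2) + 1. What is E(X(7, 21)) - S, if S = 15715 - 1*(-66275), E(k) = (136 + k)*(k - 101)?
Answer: -96012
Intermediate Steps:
X(B, C) = 1 - 2*B (X(B, C) = -2*B + 1 = 1 - 2*B)
E(k) = (-101 + k)*(136 + k) (E(k) = (136 + k)*(-101 + k) = (-101 + k)*(136 + k))
S = 81990 (S = 15715 + 66275 = 81990)
E(X(7, 21)) - S = (-13736 + (1 - 2*7)² + 35*(1 - 2*7)) - 1*81990 = (-13736 + (1 - 14)² + 35*(1 - 14)) - 81990 = (-13736 + (-13)² + 35*(-13)) - 81990 = (-13736 + 169 - 455) - 81990 = -14022 - 81990 = -96012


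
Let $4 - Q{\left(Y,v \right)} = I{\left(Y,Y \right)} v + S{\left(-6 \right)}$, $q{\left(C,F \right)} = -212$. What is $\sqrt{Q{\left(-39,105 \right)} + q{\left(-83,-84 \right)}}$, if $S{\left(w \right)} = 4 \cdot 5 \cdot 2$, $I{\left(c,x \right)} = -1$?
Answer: $i \sqrt{143} \approx 11.958 i$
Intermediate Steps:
$S{\left(w \right)} = 40$ ($S{\left(w \right)} = 20 \cdot 2 = 40$)
$Q{\left(Y,v \right)} = -36 + v$ ($Q{\left(Y,v \right)} = 4 - \left(- v + 40\right) = 4 - \left(40 - v\right) = 4 + \left(-40 + v\right) = -36 + v$)
$\sqrt{Q{\left(-39,105 \right)} + q{\left(-83,-84 \right)}} = \sqrt{\left(-36 + 105\right) - 212} = \sqrt{69 - 212} = \sqrt{-143} = i \sqrt{143}$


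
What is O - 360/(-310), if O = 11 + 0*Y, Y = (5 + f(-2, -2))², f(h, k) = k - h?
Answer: 377/31 ≈ 12.161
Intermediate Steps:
Y = 25 (Y = (5 + (-2 - 1*(-2)))² = (5 + (-2 + 2))² = (5 + 0)² = 5² = 25)
O = 11 (O = 11 + 0*25 = 11 + 0 = 11)
O - 360/(-310) = 11 - 360/(-310) = 11 - 360*(-1)/310 = 11 - 1*(-36/31) = 11 + 36/31 = 377/31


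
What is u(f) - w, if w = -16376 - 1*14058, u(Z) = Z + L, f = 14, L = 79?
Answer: 30527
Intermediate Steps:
u(Z) = 79 + Z (u(Z) = Z + 79 = 79 + Z)
w = -30434 (w = -16376 - 14058 = -30434)
u(f) - w = (79 + 14) - 1*(-30434) = 93 + 30434 = 30527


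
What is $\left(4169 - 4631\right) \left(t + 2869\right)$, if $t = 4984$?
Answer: $-3628086$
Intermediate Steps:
$\left(4169 - 4631\right) \left(t + 2869\right) = \left(4169 - 4631\right) \left(4984 + 2869\right) = \left(-462\right) 7853 = -3628086$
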